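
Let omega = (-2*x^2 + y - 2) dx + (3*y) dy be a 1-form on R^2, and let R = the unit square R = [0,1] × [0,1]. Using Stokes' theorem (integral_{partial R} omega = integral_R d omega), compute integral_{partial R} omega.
integral_(partial R) omega = -1

Stokes: integral_partial_R omega = integral_R d omega with d omega = (∂Q/∂x - ∂P/∂y) dx ∧ dy.
  ∂Q/∂x = 0
  ∂P/∂y = 1
  integrand = ∂Q/∂x - ∂P/∂y = -1.
Integrating over R: integral_0^1 integral_0^1 (-1) dx dy = -1.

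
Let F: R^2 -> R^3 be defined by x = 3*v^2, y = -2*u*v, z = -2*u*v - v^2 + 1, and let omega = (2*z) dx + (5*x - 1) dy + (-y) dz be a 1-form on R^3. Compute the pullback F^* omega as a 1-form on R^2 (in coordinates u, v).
F^* omega = (2*v*(-2*u*v - 15*v^2 + 1)) du + (-4*u^2*v - 58*u*v^2 + 2*u - 12*v^3 + 12*v) dv

Using F^*(f dg) = (f ∘ F) d(g ∘ F), substitute each coordinate x_i by F_i(u, v) in f_i, and replace dx_i by d F_i = (∂F_i/∂u) du + (∂F_i/∂v) dv.
  For the x component: f_1(F) = -4*u*v - 2*v^2 + 2; d F_1 = (0) du + (6*v) dv
  For the y component: f_2(F) = 15*v^2 - 1; d F_2 = (-2*v) du + (-2*u) dv
  For the z component: f_3(F) = 2*u*v; d F_3 = (-2*v) du + (-2*u - 2*v) dv
Combining and collecting du, dv coefficients:
  coeff of du: 2*v*(-2*u*v - 15*v^2 + 1)
  coeff of dv: -4*u^2*v - 58*u*v^2 + 2*u - 12*v^3 + 12*v
F^* omega = (2*v*(-2*u*v - 15*v^2 + 1)) du + (-4*u^2*v - 58*u*v^2 + 2*u - 12*v^3 + 12*v) dv.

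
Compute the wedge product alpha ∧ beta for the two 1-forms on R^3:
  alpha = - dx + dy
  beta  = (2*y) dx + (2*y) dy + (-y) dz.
alpha ∧ beta = (-4*y) dx ∧ dy + (y) dx ∧ dz + (-y) dy ∧ dz

Distribute the wedge, using dx_i ∧ dx_j = -dx_j ∧ dx_i and dx_i ∧ dx_i = 0. For each pair (i, j) with i < j, the coefficient of dx_i ∧ dx_j in alpha ∧ beta is (alpha_i * beta_j - alpha_j * beta_i). Collecting: alpha ∧ beta = (-4*y) dx ∧ dy + (y) dx ∧ dz + (-y) dy ∧ dz.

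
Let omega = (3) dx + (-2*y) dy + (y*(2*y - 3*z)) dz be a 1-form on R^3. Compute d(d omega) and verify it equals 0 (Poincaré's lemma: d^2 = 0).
d(d omega) = 0

Step 1: d omega = sum_{i<j} (∂f_j/∂x_i - ∂f_i/∂x_j) dx_i ∧ dx_j:
  coeff of dx ∧ dy: 0
  coeff of dx ∧ dz: 0
  coeff of dy ∧ dz: 4*y - 3*z
Step 2: Apply d again to each 2-form coefficient. The only possible 3-form in R^3 is dx ∧ dy ∧ dz, with coefficient
  ∂(coeff of dy∧dz)/∂x - ∂(coeff of dx∧dz)/∂y + ∂(coeff of dx∧dy)/∂z
  = ∂/∂x (4*y - 3*z) - ∂/∂y (0) + ∂/∂z (0).
Each of these terms simplifies to sums of mixed partials that cancel in pairs. The result is 0 (by equality of mixed partials for smooth functions — Schwarz / Clairaut).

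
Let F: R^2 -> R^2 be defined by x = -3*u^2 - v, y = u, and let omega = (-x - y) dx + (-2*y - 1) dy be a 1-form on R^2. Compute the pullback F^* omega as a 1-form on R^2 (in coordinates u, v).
F^* omega = (-18*u^3 + 6*u^2 - 6*u*v - 2*u - 1) du + (-3*u^2 + u - v) dv

Using F^*(f dg) = (f ∘ F) d(g ∘ F), substitute each coordinate x_i by F_i(u, v) in f_i, and replace dx_i by d F_i = (∂F_i/∂u) du + (∂F_i/∂v) dv.
  For the x component: f_1(F) = 3*u^2 - u + v; d F_1 = (-6*u) du + (-1) dv
  For the y component: f_2(F) = -2*u - 1; d F_2 = (1) du + (0) dv
Combining and collecting du, dv coefficients:
  coeff of du: -18*u^3 + 6*u^2 - 6*u*v - 2*u - 1
  coeff of dv: -3*u^2 + u - v
F^* omega = (-18*u^3 + 6*u^2 - 6*u*v - 2*u - 1) du + (-3*u^2 + u - v) dv.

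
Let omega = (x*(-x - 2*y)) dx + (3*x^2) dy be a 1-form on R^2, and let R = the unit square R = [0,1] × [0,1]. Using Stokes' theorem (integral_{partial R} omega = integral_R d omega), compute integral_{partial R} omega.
integral_(partial R) omega = 4

Stokes: integral_partial_R omega = integral_R d omega with d omega = (∂Q/∂x - ∂P/∂y) dx ∧ dy.
  ∂Q/∂x = 6*x
  ∂P/∂y = -2*x
  integrand = ∂Q/∂x - ∂P/∂y = 8*x.
Integrating over R: integral_0^1 integral_0^1 (8*x) dx dy = 4.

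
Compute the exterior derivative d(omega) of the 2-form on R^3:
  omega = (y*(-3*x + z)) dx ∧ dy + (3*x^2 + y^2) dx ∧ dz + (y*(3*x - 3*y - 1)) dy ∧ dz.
d(omega) = (2*y) dx ∧ dy ∧ dz

For a 2-form omega = sum_{i<j} g_{ij} dx_i ∧ dx_j, the exterior derivative is
  d(omega) = sum_{i<j} d(g_{ij}) ∧ dx_i ∧ dx_j = sum_{i<j, k} (∂g_{ij}/∂x_k) dx_k ∧ dx_i ∧ dx_j.
Expand each term, using dx_k ∧ dx_i ∧ dx_j = sgn(permutation) dx_{(a)} ∧ dx_{(b)} ∧ dx_{(c)} with (a < b < c) sorted:
  d(y*(-3*x + z)) includes (∂/∂z)(y*(-3*x + z)) dz = (y) dz, which multiplied by dx ∧ dy gives (y) dx ∧ dy ∧ dz
  d(3*x^2 + y^2) includes (∂/∂y)(3*x^2 + y^2) dy = (2*y) dy, which multiplied by dx ∧ dz gives (-2*y) dx ∧ dy ∧ dz
  d(y*(3*x - 3*y - 1)) includes (∂/∂x)(y*(3*x - 3*y - 1)) dx = (3*y) dx, which multiplied by dy ∧ dz gives (3*y) dx ∧ dy ∧ dz
Collecting like 3-forms: d(omega) = (2*y) dx ∧ dy ∧ dz.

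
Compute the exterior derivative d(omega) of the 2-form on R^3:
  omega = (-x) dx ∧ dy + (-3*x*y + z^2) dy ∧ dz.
d(omega) = (-3*y) dx ∧ dy ∧ dz

For a 2-form omega = sum_{i<j} g_{ij} dx_i ∧ dx_j, the exterior derivative is
  d(omega) = sum_{i<j} d(g_{ij}) ∧ dx_i ∧ dx_j = sum_{i<j, k} (∂g_{ij}/∂x_k) dx_k ∧ dx_i ∧ dx_j.
Expand each term, using dx_k ∧ dx_i ∧ dx_j = sgn(permutation) dx_{(a)} ∧ dx_{(b)} ∧ dx_{(c)} with (a < b < c) sorted:
  d(-3*x*y + z^2) includes (∂/∂x)(-3*x*y + z^2) dx = (-3*y) dx, which multiplied by dy ∧ dz gives (-3*y) dx ∧ dy ∧ dz
Collecting like 3-forms: d(omega) = (-3*y) dx ∧ dy ∧ dz.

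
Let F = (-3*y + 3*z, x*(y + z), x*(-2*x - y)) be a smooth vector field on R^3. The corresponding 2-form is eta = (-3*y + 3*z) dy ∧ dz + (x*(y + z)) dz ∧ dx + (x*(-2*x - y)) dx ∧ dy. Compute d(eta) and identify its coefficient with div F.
d(eta) = (x) dx ∧ dy ∧ dz; div F = x

For a 2-form in R^3 of the form above, applying d gives a 3-form with coefficient ∂P/∂x + ∂Q/∂y + ∂R/∂z:
  ∂P/∂x = 0
  ∂Q/∂y = x
  ∂R/∂z = 0
Sum = x, which is exactly div F.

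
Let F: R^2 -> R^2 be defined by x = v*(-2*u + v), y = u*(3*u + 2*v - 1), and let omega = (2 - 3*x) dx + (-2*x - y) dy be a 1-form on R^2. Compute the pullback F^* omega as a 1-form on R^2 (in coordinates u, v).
F^* omega = (-18*u^3 + 6*u^2*v + 9*u^2 - 20*u*v^2 - u + 2*v^3 + 2*v^2 - 4*v) du + (-6*u^3 - 8*u^2*v + 2*u^2 + 14*u*v^2 - 4*u - 6*v^3 + 4*v) dv

Using F^*(f dg) = (f ∘ F) d(g ∘ F), substitute each coordinate x_i by F_i(u, v) in f_i, and replace dx_i by d F_i = (∂F_i/∂u) du + (∂F_i/∂v) dv.
  For the x component: f_1(F) = 6*u*v - 3*v^2 + 2; d F_1 = (-2*v) du + (-2*u + 2*v) dv
  For the y component: f_2(F) = -3*u^2 + 2*u*v + u - 2*v^2; d F_2 = (6*u + 2*v - 1) du + (2*u) dv
Combining and collecting du, dv coefficients:
  coeff of du: -18*u^3 + 6*u^2*v + 9*u^2 - 20*u*v^2 - u + 2*v^3 + 2*v^2 - 4*v
  coeff of dv: -6*u^3 - 8*u^2*v + 2*u^2 + 14*u*v^2 - 4*u - 6*v^3 + 4*v
F^* omega = (-18*u^3 + 6*u^2*v + 9*u^2 - 20*u*v^2 - u + 2*v^3 + 2*v^2 - 4*v) du + (-6*u^3 - 8*u^2*v + 2*u^2 + 14*u*v^2 - 4*u - 6*v^3 + 4*v) dv.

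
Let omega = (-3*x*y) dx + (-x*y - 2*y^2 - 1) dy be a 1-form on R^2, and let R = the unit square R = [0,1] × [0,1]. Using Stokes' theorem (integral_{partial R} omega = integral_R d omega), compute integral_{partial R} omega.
integral_(partial R) omega = 1

Stokes: integral_partial_R omega = integral_R d omega with d omega = (∂Q/∂x - ∂P/∂y) dx ∧ dy.
  ∂Q/∂x = -y
  ∂P/∂y = -3*x
  integrand = ∂Q/∂x - ∂P/∂y = 3*x - y.
Integrating over R: integral_0^1 integral_0^1 (3*x - y) dx dy = 1.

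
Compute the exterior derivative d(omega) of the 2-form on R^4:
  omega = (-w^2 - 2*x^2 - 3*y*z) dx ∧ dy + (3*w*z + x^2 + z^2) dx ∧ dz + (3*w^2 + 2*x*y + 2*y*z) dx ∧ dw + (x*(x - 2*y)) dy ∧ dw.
d(omega) = (-3*y) dx ∧ dy ∧ dz + (-2*w - 2*y - 2*z) dx ∧ dy ∧ dw + (-2*y + 3*z) dx ∧ dz ∧ dw

For a 2-form omega = sum_{i<j} g_{ij} dx_i ∧ dx_j, the exterior derivative is
  d(omega) = sum_{i<j} d(g_{ij}) ∧ dx_i ∧ dx_j = sum_{i<j, k} (∂g_{ij}/∂x_k) dx_k ∧ dx_i ∧ dx_j.
Expand each term, using dx_k ∧ dx_i ∧ dx_j = sgn(permutation) dx_{(a)} ∧ dx_{(b)} ∧ dx_{(c)} with (a < b < c) sorted:
  d(-w^2 - 2*x^2 - 3*y*z) includes (∂/∂z)(-w^2 - 2*x^2 - 3*y*z) dz = (-3*y) dz, which multiplied by dx ∧ dy gives (-3*y) dx ∧ dy ∧ dz
  d(-w^2 - 2*x^2 - 3*y*z) includes (∂/∂w)(-w^2 - 2*x^2 - 3*y*z) dw = (-2*w) dw, which multiplied by dx ∧ dy gives (-2*w) dx ∧ dy ∧ dw
  d(3*w*z + x^2 + z^2) includes (∂/∂w)(3*w*z + x^2 + z^2) dw = (3*z) dw, which multiplied by dx ∧ dz gives (3*z) dx ∧ dz ∧ dw
  d(3*w^2 + 2*x*y + 2*y*z) includes (∂/∂y)(3*w^2 + 2*x*y + 2*y*z) dy = (2*x + 2*z) dy, which multiplied by dx ∧ dw gives (-2*x - 2*z) dx ∧ dy ∧ dw
  d(3*w^2 + 2*x*y + 2*y*z) includes (∂/∂z)(3*w^2 + 2*x*y + 2*y*z) dz = (2*y) dz, which multiplied by dx ∧ dw gives (-2*y) dx ∧ dz ∧ dw
  d(x*(x - 2*y)) includes (∂/∂x)(x*(x - 2*y)) dx = (2*x - 2*y) dx, which multiplied by dy ∧ dw gives (2*x - 2*y) dx ∧ dy ∧ dw
Collecting like 3-forms: d(omega) = (-3*y) dx ∧ dy ∧ dz + (-2*w - 2*y - 2*z) dx ∧ dy ∧ dw + (-2*y + 3*z) dx ∧ dz ∧ dw.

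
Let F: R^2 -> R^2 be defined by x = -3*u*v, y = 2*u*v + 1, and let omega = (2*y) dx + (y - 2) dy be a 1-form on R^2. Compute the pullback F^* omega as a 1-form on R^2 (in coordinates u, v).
F^* omega = (8*v*(-u*v - 1)) du + (8*u*(-u*v - 1)) dv

Using F^*(f dg) = (f ∘ F) d(g ∘ F), substitute each coordinate x_i by F_i(u, v) in f_i, and replace dx_i by d F_i = (∂F_i/∂u) du + (∂F_i/∂v) dv.
  For the x component: f_1(F) = 4*u*v + 2; d F_1 = (-3*v) du + (-3*u) dv
  For the y component: f_2(F) = 2*u*v - 1; d F_2 = (2*v) du + (2*u) dv
Combining and collecting du, dv coefficients:
  coeff of du: 8*v*(-u*v - 1)
  coeff of dv: 8*u*(-u*v - 1)
F^* omega = (8*v*(-u*v - 1)) du + (8*u*(-u*v - 1)) dv.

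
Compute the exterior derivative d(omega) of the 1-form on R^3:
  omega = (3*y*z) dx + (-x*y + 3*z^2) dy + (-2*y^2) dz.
d(omega) = (-y - 3*z) dx ∧ dy + (-3*y) dx ∧ dz + (-4*y - 6*z) dy ∧ dz

For a 1-form omega = sum_i f_i dx_i, the exterior derivative is
  d(omega) = sum_{i < j} (∂f_j/∂x_i - ∂f_i/∂x_j) dx_i ∧ dx_j.
  coefficient of dx ∧ dy: ∂f_2/∂x - ∂f_1/∂y = ∂(-x*y + 3*z^2)/∂x - ∂(3*y*z)/∂y = -y - 3*z
  coefficient of dx ∧ dz: ∂f_3/∂x - ∂f_1/∂z = ∂(-2*y^2)/∂x - ∂(3*y*z)/∂z = -3*y
  coefficient of dy ∧ dz: ∂f_3/∂y - ∂f_2/∂z = ∂(-2*y^2)/∂y - ∂(-x*y + 3*z^2)/∂z = -4*y - 6*z
Assembling: d(omega) = (-y - 3*z) dx ∧ dy + (-3*y) dx ∧ dz + (-4*y - 6*z) dy ∧ dz.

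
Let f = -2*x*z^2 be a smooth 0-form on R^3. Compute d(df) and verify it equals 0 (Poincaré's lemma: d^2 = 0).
d(df) = 0

Step 1: df = sum_i (∂f/∂x_i) dx_i = (-2*z^2) dx + (0) dy + (-4*x*z) dz.
Step 2: Apply d again. Using the 1-form formula, the coefficient of dx ∧ dy in d(df) is ∂^2 f/∂x ∂y - ∂^2 f/∂y ∂x = (0) - (0) = 0 (equality of mixed partials for smooth f).
Similarly for dx ∧ dz and dy ∧ dz — all coefficients vanish. So d(df) = 0.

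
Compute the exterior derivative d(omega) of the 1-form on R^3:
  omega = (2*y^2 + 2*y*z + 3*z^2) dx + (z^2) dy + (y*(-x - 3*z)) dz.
d(omega) = (-4*y - 2*z) dx ∧ dy + (-3*y - 6*z) dx ∧ dz + (-x - 5*z) dy ∧ dz

For a 1-form omega = sum_i f_i dx_i, the exterior derivative is
  d(omega) = sum_{i < j} (∂f_j/∂x_i - ∂f_i/∂x_j) dx_i ∧ dx_j.
  coefficient of dx ∧ dy: ∂f_2/∂x - ∂f_1/∂y = ∂(z^2)/∂x - ∂(2*y^2 + 2*y*z + 3*z^2)/∂y = -4*y - 2*z
  coefficient of dx ∧ dz: ∂f_3/∂x - ∂f_1/∂z = ∂(y*(-x - 3*z))/∂x - ∂(2*y^2 + 2*y*z + 3*z^2)/∂z = -3*y - 6*z
  coefficient of dy ∧ dz: ∂f_3/∂y - ∂f_2/∂z = ∂(y*(-x - 3*z))/∂y - ∂(z^2)/∂z = -x - 5*z
Assembling: d(omega) = (-4*y - 2*z) dx ∧ dy + (-3*y - 6*z) dx ∧ dz + (-x - 5*z) dy ∧ dz.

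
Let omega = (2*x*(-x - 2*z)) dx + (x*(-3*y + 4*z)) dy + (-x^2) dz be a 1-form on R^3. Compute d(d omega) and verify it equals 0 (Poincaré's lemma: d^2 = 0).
d(d omega) = 0

Step 1: d omega = sum_{i<j} (∂f_j/∂x_i - ∂f_i/∂x_j) dx_i ∧ dx_j:
  coeff of dx ∧ dy: -3*y + 4*z
  coeff of dx ∧ dz: 2*x
  coeff of dy ∧ dz: -4*x
Step 2: Apply d again to each 2-form coefficient. The only possible 3-form in R^3 is dx ∧ dy ∧ dz, with coefficient
  ∂(coeff of dy∧dz)/∂x - ∂(coeff of dx∧dz)/∂y + ∂(coeff of dx∧dy)/∂z
  = ∂/∂x (-4*x) - ∂/∂y (2*x) + ∂/∂z (-3*y + 4*z).
Each of these terms simplifies to sums of mixed partials that cancel in pairs. The result is 0 (by equality of mixed partials for smooth functions — Schwarz / Clairaut).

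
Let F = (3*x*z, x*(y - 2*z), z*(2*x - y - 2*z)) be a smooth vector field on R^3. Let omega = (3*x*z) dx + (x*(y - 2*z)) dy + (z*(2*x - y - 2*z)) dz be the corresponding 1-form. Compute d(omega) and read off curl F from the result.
d(omega) = (2*x - z) dy ∧ dz + (3*x - 2*z) dz ∧ dx + (y - 2*z) dx ∧ dy; curl F = (2*x - z, 3*x - 2*z, y - 2*z)

d omega = sum_{i<j} (∂f_j/∂x_i - ∂f_i/∂x_j) dx_i ∧ dx_j. Under the identification (dy ∧ dz, dz ∧ dx, dx ∧ dy) ↔ (e_x, e_y, e_z), the coefficients are exactly the components of curl F. Compute:
  ∂R/∂y - ∂Q/∂z = (-z) - (-2*x) = 2*x - z
  ∂P/∂z - ∂R/∂x = (3*x) - (2*z) = 3*x - 2*z
  ∂Q/∂x - ∂P/∂y = (y - 2*z) - (0) = y - 2*z.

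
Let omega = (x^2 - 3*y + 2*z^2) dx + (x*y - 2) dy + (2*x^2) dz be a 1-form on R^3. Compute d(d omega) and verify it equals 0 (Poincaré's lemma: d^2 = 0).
d(d omega) = 0

Step 1: d omega = sum_{i<j} (∂f_j/∂x_i - ∂f_i/∂x_j) dx_i ∧ dx_j:
  coeff of dx ∧ dy: y + 3
  coeff of dx ∧ dz: 4*x - 4*z
  coeff of dy ∧ dz: 0
Step 2: Apply d again to each 2-form coefficient. The only possible 3-form in R^3 is dx ∧ dy ∧ dz, with coefficient
  ∂(coeff of dy∧dz)/∂x - ∂(coeff of dx∧dz)/∂y + ∂(coeff of dx∧dy)/∂z
  = ∂/∂x (0) - ∂/∂y (4*x - 4*z) + ∂/∂z (y + 3).
Each of these terms simplifies to sums of mixed partials that cancel in pairs. The result is 0 (by equality of mixed partials for smooth functions — Schwarz / Clairaut).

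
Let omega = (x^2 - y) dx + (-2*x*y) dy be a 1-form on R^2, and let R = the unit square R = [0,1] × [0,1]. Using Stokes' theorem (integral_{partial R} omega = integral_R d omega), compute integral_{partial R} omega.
integral_(partial R) omega = 0

Stokes: integral_partial_R omega = integral_R d omega with d omega = (∂Q/∂x - ∂P/∂y) dx ∧ dy.
  ∂Q/∂x = -2*y
  ∂P/∂y = -1
  integrand = ∂Q/∂x - ∂P/∂y = 1 - 2*y.
Integrating over R: integral_0^1 integral_0^1 (1 - 2*y) dx dy = 0.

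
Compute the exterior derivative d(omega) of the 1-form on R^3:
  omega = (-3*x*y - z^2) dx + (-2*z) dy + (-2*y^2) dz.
d(omega) = (3*x) dx ∧ dy + (2*z) dx ∧ dz + (2 - 4*y) dy ∧ dz

For a 1-form omega = sum_i f_i dx_i, the exterior derivative is
  d(omega) = sum_{i < j} (∂f_j/∂x_i - ∂f_i/∂x_j) dx_i ∧ dx_j.
  coefficient of dx ∧ dy: ∂f_2/∂x - ∂f_1/∂y = ∂(-2*z)/∂x - ∂(-3*x*y - z^2)/∂y = 3*x
  coefficient of dx ∧ dz: ∂f_3/∂x - ∂f_1/∂z = ∂(-2*y^2)/∂x - ∂(-3*x*y - z^2)/∂z = 2*z
  coefficient of dy ∧ dz: ∂f_3/∂y - ∂f_2/∂z = ∂(-2*y^2)/∂y - ∂(-2*z)/∂z = 2 - 4*y
Assembling: d(omega) = (3*x) dx ∧ dy + (2*z) dx ∧ dz + (2 - 4*y) dy ∧ dz.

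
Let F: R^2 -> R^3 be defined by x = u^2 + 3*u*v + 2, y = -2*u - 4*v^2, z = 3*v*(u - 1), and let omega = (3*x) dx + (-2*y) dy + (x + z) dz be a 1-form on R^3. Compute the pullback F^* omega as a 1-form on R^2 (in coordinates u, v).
F^* omega = (6*u^3 + 30*u^2*v + 45*u*v^2 + 4*u - 25*v^2 + 24*v) du + (12*u^3 + 45*u^2*v - 3*u^2 - 59*u*v + 24*u - 64*v^3 + 9*v - 6) dv

Using F^*(f dg) = (f ∘ F) d(g ∘ F), substitute each coordinate x_i by F_i(u, v) in f_i, and replace dx_i by d F_i = (∂F_i/∂u) du + (∂F_i/∂v) dv.
  For the x component: f_1(F) = 3*u^2 + 9*u*v + 6; d F_1 = (2*u + 3*v) du + (3*u) dv
  For the y component: f_2(F) = 4*u + 8*v^2; d F_2 = (-2) du + (-8*v) dv
  For the z component: f_3(F) = u^2 + 6*u*v - 3*v + 2; d F_3 = (3*v) du + (3*u - 3) dv
Combining and collecting du, dv coefficients:
  coeff of du: 6*u^3 + 30*u^2*v + 45*u*v^2 + 4*u - 25*v^2 + 24*v
  coeff of dv: 12*u^3 + 45*u^2*v - 3*u^2 - 59*u*v + 24*u - 64*v^3 + 9*v - 6
F^* omega = (6*u^3 + 30*u^2*v + 45*u*v^2 + 4*u - 25*v^2 + 24*v) du + (12*u^3 + 45*u^2*v - 3*u^2 - 59*u*v + 24*u - 64*v^3 + 9*v - 6) dv.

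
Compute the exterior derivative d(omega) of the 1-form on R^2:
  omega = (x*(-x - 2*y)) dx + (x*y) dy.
d(omega) = (2*x + y) dx ∧ dy

For a 1-form omega = sum_i f_i dx_i, the exterior derivative is
  d(omega) = sum_{i < j} (∂f_j/∂x_i - ∂f_i/∂x_j) dx_i ∧ dx_j.
  coefficient of dx ∧ dy: ∂f_2/∂x - ∂f_1/∂y = ∂(x*y)/∂x - ∂(x*(-x - 2*y))/∂y = 2*x + y
Assembling: d(omega) = (2*x + y) dx ∧ dy.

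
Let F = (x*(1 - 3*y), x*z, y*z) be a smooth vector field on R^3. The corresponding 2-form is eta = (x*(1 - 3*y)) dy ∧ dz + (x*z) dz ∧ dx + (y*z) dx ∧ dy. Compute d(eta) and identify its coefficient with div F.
d(eta) = (1 - 2*y) dx ∧ dy ∧ dz; div F = 1 - 2*y

For a 2-form in R^3 of the form above, applying d gives a 3-form with coefficient ∂P/∂x + ∂Q/∂y + ∂R/∂z:
  ∂P/∂x = 1 - 3*y
  ∂Q/∂y = 0
  ∂R/∂z = y
Sum = 1 - 2*y, which is exactly div F.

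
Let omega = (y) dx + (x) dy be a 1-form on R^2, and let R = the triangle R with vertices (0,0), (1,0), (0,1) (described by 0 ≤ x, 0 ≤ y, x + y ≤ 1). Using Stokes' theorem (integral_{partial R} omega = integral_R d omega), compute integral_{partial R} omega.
integral_(partial R) omega = 0

Stokes: integral_partial_R omega = integral_R d omega with d omega = (∂Q/∂x - ∂P/∂y) dx ∧ dy.
  ∂Q/∂x = 1
  ∂P/∂y = 1
  integrand = ∂Q/∂x - ∂P/∂y = 0.
Integrating over R: integral_0^1 integral_0^{1-x} (0) dy dx = 0.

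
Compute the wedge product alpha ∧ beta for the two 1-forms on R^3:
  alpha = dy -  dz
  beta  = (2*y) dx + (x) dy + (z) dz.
alpha ∧ beta = (-2*y) dx ∧ dy + (x + z) dy ∧ dz + (2*y) dx ∧ dz

Distribute the wedge, using dx_i ∧ dx_j = -dx_j ∧ dx_i and dx_i ∧ dx_i = 0. For each pair (i, j) with i < j, the coefficient of dx_i ∧ dx_j in alpha ∧ beta is (alpha_i * beta_j - alpha_j * beta_i). Collecting: alpha ∧ beta = (-2*y) dx ∧ dy + (x + z) dy ∧ dz + (2*y) dx ∧ dz.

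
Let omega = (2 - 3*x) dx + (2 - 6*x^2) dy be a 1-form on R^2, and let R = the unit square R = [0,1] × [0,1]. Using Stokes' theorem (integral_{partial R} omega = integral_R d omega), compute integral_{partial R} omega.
integral_(partial R) omega = -6

Stokes: integral_partial_R omega = integral_R d omega with d omega = (∂Q/∂x - ∂P/∂y) dx ∧ dy.
  ∂Q/∂x = -12*x
  ∂P/∂y = 0
  integrand = ∂Q/∂x - ∂P/∂y = -12*x.
Integrating over R: integral_0^1 integral_0^1 (-12*x) dx dy = -6.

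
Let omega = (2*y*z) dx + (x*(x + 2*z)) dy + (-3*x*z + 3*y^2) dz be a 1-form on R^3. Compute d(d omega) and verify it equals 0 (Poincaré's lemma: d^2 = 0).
d(d omega) = 0

Step 1: d omega = sum_{i<j} (∂f_j/∂x_i - ∂f_i/∂x_j) dx_i ∧ dx_j:
  coeff of dx ∧ dy: 2*x
  coeff of dx ∧ dz: -2*y - 3*z
  coeff of dy ∧ dz: -2*x + 6*y
Step 2: Apply d again to each 2-form coefficient. The only possible 3-form in R^3 is dx ∧ dy ∧ dz, with coefficient
  ∂(coeff of dy∧dz)/∂x - ∂(coeff of dx∧dz)/∂y + ∂(coeff of dx∧dy)/∂z
  = ∂/∂x (-2*x + 6*y) - ∂/∂y (-2*y - 3*z) + ∂/∂z (2*x).
Each of these terms simplifies to sums of mixed partials that cancel in pairs. The result is 0 (by equality of mixed partials for smooth functions — Schwarz / Clairaut).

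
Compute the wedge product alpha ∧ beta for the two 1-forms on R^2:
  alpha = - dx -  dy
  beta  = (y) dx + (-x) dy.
alpha ∧ beta = (x + y) dx ∧ dy

Distribute the wedge, using dx_i ∧ dx_j = -dx_j ∧ dx_i and dx_i ∧ dx_i = 0. For each pair (i, j) with i < j, the coefficient of dx_i ∧ dx_j in alpha ∧ beta is (alpha_i * beta_j - alpha_j * beta_i). Collecting: alpha ∧ beta = (x + y) dx ∧ dy.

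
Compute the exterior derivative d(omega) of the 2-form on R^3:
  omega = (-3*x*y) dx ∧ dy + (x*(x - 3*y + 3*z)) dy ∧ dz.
d(omega) = (2*x - 3*y + 3*z) dx ∧ dy ∧ dz

For a 2-form omega = sum_{i<j} g_{ij} dx_i ∧ dx_j, the exterior derivative is
  d(omega) = sum_{i<j} d(g_{ij}) ∧ dx_i ∧ dx_j = sum_{i<j, k} (∂g_{ij}/∂x_k) dx_k ∧ dx_i ∧ dx_j.
Expand each term, using dx_k ∧ dx_i ∧ dx_j = sgn(permutation) dx_{(a)} ∧ dx_{(b)} ∧ dx_{(c)} with (a < b < c) sorted:
  d(x*(x - 3*y + 3*z)) includes (∂/∂x)(x*(x - 3*y + 3*z)) dx = (2*x - 3*y + 3*z) dx, which multiplied by dy ∧ dz gives (2*x - 3*y + 3*z) dx ∧ dy ∧ dz
Collecting like 3-forms: d(omega) = (2*x - 3*y + 3*z) dx ∧ dy ∧ dz.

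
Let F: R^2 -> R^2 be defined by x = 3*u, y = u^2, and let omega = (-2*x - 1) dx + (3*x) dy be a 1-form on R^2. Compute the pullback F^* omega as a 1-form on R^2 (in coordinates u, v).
F^* omega = (18*u^2 - 18*u - 3) du

Using F^*(f dg) = (f ∘ F) d(g ∘ F), substitute each coordinate x_i by F_i(u, v) in f_i, and replace dx_i by d F_i = (∂F_i/∂u) du + (∂F_i/∂v) dv.
  For the x component: f_1(F) = -6*u - 1; d F_1 = (3) du + (0) dv
  For the y component: f_2(F) = 9*u; d F_2 = (2*u) du + (0) dv
Combining and collecting du, dv coefficients:
  coeff of du: 18*u^2 - 18*u - 3
  coeff of dv: 0
F^* omega = (18*u^2 - 18*u - 3) du.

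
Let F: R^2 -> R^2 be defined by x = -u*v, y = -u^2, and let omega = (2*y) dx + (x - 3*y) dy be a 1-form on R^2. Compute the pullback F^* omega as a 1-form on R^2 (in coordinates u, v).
F^* omega = (u^2*(-6*u + 4*v)) du + (2*u^3) dv

Using F^*(f dg) = (f ∘ F) d(g ∘ F), substitute each coordinate x_i by F_i(u, v) in f_i, and replace dx_i by d F_i = (∂F_i/∂u) du + (∂F_i/∂v) dv.
  For the x component: f_1(F) = -2*u^2; d F_1 = (-v) du + (-u) dv
  For the y component: f_2(F) = u*(3*u - v); d F_2 = (-2*u) du + (0) dv
Combining and collecting du, dv coefficients:
  coeff of du: u^2*(-6*u + 4*v)
  coeff of dv: 2*u^3
F^* omega = (u^2*(-6*u + 4*v)) du + (2*u^3) dv.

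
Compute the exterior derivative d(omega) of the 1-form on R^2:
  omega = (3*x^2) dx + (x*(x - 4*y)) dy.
d(omega) = (2*x - 4*y) dx ∧ dy

For a 1-form omega = sum_i f_i dx_i, the exterior derivative is
  d(omega) = sum_{i < j} (∂f_j/∂x_i - ∂f_i/∂x_j) dx_i ∧ dx_j.
  coefficient of dx ∧ dy: ∂f_2/∂x - ∂f_1/∂y = ∂(x*(x - 4*y))/∂x - ∂(3*x^2)/∂y = 2*x - 4*y
Assembling: d(omega) = (2*x - 4*y) dx ∧ dy.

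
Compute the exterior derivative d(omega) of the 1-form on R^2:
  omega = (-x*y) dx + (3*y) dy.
d(omega) = (x) dx ∧ dy

For a 1-form omega = sum_i f_i dx_i, the exterior derivative is
  d(omega) = sum_{i < j} (∂f_j/∂x_i - ∂f_i/∂x_j) dx_i ∧ dx_j.
  coefficient of dx ∧ dy: ∂f_2/∂x - ∂f_1/∂y = ∂(3*y)/∂x - ∂(-x*y)/∂y = x
Assembling: d(omega) = (x) dx ∧ dy.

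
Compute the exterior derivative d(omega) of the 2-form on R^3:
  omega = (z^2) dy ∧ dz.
d(omega) = 0

For a 2-form omega = sum_{i<j} g_{ij} dx_i ∧ dx_j, the exterior derivative is
  d(omega) = sum_{i<j} d(g_{ij}) ∧ dx_i ∧ dx_j = sum_{i<j, k} (∂g_{ij}/∂x_k) dx_k ∧ dx_i ∧ dx_j.
Expand each term, using dx_k ∧ dx_i ∧ dx_j = sgn(permutation) dx_{(a)} ∧ dx_{(b)} ∧ dx_{(c)} with (a < b < c) sorted:

Collecting like 3-forms: d(omega) = 0.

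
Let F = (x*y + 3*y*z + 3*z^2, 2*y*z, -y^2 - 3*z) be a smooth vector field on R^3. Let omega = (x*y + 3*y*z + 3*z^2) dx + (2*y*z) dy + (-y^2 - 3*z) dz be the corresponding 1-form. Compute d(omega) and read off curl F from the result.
d(omega) = (-4*y) dy ∧ dz + (3*y + 6*z) dz ∧ dx + (-x - 3*z) dx ∧ dy; curl F = (-4*y, 3*y + 6*z, -x - 3*z)

d omega = sum_{i<j} (∂f_j/∂x_i - ∂f_i/∂x_j) dx_i ∧ dx_j. Under the identification (dy ∧ dz, dz ∧ dx, dx ∧ dy) ↔ (e_x, e_y, e_z), the coefficients are exactly the components of curl F. Compute:
  ∂R/∂y - ∂Q/∂z = (-2*y) - (2*y) = -4*y
  ∂P/∂z - ∂R/∂x = (3*y + 6*z) - (0) = 3*y + 6*z
  ∂Q/∂x - ∂P/∂y = (0) - (x + 3*z) = -x - 3*z.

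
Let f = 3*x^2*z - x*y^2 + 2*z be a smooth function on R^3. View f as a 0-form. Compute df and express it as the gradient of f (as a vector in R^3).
df = (6*x*z - y^2) dx + (-2*x*y) dy + (3*x^2 + 2) dz; grad f = (6*x*z - y^2, -2*x*y, 3*x^2 + 2)

For a 0-form f, d f = (∂f/∂x) dx + (∂f/∂y) dy + (∂f/∂z) dz. The components of the vector representation are exactly the entries of grad f in Cartesian coordinates:
  ∂f/∂x = 6*x*z - y^2
  ∂f/∂y = -2*x*y
  ∂f/∂z = 3*x^2 + 2.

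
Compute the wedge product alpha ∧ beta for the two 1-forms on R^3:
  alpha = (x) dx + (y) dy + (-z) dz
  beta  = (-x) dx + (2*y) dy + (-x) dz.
alpha ∧ beta = (3*x*y) dx ∧ dy + (-x*(x + z)) dx ∧ dz + (y*(-x + 2*z)) dy ∧ dz

Distribute the wedge, using dx_i ∧ dx_j = -dx_j ∧ dx_i and dx_i ∧ dx_i = 0. For each pair (i, j) with i < j, the coefficient of dx_i ∧ dx_j in alpha ∧ beta is (alpha_i * beta_j - alpha_j * beta_i). Collecting: alpha ∧ beta = (3*x*y) dx ∧ dy + (-x*(x + z)) dx ∧ dz + (y*(-x + 2*z)) dy ∧ dz.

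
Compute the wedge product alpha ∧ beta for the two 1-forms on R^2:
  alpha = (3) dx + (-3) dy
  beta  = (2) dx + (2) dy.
alpha ∧ beta = (12) dx ∧ dy

Distribute the wedge, using dx_i ∧ dx_j = -dx_j ∧ dx_i and dx_i ∧ dx_i = 0. For each pair (i, j) with i < j, the coefficient of dx_i ∧ dx_j in alpha ∧ beta is (alpha_i * beta_j - alpha_j * beta_i). Collecting: alpha ∧ beta = (12) dx ∧ dy.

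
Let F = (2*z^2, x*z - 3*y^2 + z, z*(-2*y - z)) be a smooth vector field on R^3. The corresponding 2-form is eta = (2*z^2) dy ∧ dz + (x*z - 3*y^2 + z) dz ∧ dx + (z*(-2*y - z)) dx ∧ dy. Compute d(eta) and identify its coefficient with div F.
d(eta) = (-8*y - 2*z) dx ∧ dy ∧ dz; div F = -8*y - 2*z

For a 2-form in R^3 of the form above, applying d gives a 3-form with coefficient ∂P/∂x + ∂Q/∂y + ∂R/∂z:
  ∂P/∂x = 0
  ∂Q/∂y = -6*y
  ∂R/∂z = -2*y - 2*z
Sum = -8*y - 2*z, which is exactly div F.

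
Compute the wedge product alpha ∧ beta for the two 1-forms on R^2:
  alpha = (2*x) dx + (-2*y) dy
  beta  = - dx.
alpha ∧ beta = (-2*y) dx ∧ dy

Distribute the wedge, using dx_i ∧ dx_j = -dx_j ∧ dx_i and dx_i ∧ dx_i = 0. For each pair (i, j) with i < j, the coefficient of dx_i ∧ dx_j in alpha ∧ beta is (alpha_i * beta_j - alpha_j * beta_i). Collecting: alpha ∧ beta = (-2*y) dx ∧ dy.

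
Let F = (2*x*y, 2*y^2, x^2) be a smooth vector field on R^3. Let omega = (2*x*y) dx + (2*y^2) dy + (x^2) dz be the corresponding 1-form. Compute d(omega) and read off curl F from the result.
d(omega) = (0) dy ∧ dz + (-2*x) dz ∧ dx + (-2*x) dx ∧ dy; curl F = (0, -2*x, -2*x)

d omega = sum_{i<j} (∂f_j/∂x_i - ∂f_i/∂x_j) dx_i ∧ dx_j. Under the identification (dy ∧ dz, dz ∧ dx, dx ∧ dy) ↔ (e_x, e_y, e_z), the coefficients are exactly the components of curl F. Compute:
  ∂R/∂y - ∂Q/∂z = (0) - (0) = 0
  ∂P/∂z - ∂R/∂x = (0) - (2*x) = -2*x
  ∂Q/∂x - ∂P/∂y = (0) - (2*x) = -2*x.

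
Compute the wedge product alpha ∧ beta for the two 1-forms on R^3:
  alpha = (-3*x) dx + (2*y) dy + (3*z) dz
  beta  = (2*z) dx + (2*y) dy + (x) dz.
alpha ∧ beta = (-2*y*(3*x + 2*z)) dx ∧ dy + (-3*x^2 - 6*z^2) dx ∧ dz + (2*y*(x - 3*z)) dy ∧ dz

Distribute the wedge, using dx_i ∧ dx_j = -dx_j ∧ dx_i and dx_i ∧ dx_i = 0. For each pair (i, j) with i < j, the coefficient of dx_i ∧ dx_j in alpha ∧ beta is (alpha_i * beta_j - alpha_j * beta_i). Collecting: alpha ∧ beta = (-2*y*(3*x + 2*z)) dx ∧ dy + (-3*x^2 - 6*z^2) dx ∧ dz + (2*y*(x - 3*z)) dy ∧ dz.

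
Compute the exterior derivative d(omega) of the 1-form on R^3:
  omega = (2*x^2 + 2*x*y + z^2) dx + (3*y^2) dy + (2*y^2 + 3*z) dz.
d(omega) = (-2*x) dx ∧ dy + (-2*z) dx ∧ dz + (4*y) dy ∧ dz

For a 1-form omega = sum_i f_i dx_i, the exterior derivative is
  d(omega) = sum_{i < j} (∂f_j/∂x_i - ∂f_i/∂x_j) dx_i ∧ dx_j.
  coefficient of dx ∧ dy: ∂f_2/∂x - ∂f_1/∂y = ∂(3*y^2)/∂x - ∂(2*x^2 + 2*x*y + z^2)/∂y = -2*x
  coefficient of dx ∧ dz: ∂f_3/∂x - ∂f_1/∂z = ∂(2*y^2 + 3*z)/∂x - ∂(2*x^2 + 2*x*y + z^2)/∂z = -2*z
  coefficient of dy ∧ dz: ∂f_3/∂y - ∂f_2/∂z = ∂(2*y^2 + 3*z)/∂y - ∂(3*y^2)/∂z = 4*y
Assembling: d(omega) = (-2*x) dx ∧ dy + (-2*z) dx ∧ dz + (4*y) dy ∧ dz.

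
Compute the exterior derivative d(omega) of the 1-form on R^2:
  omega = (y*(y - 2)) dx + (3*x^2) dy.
d(omega) = (6*x - 2*y + 2) dx ∧ dy

For a 1-form omega = sum_i f_i dx_i, the exterior derivative is
  d(omega) = sum_{i < j} (∂f_j/∂x_i - ∂f_i/∂x_j) dx_i ∧ dx_j.
  coefficient of dx ∧ dy: ∂f_2/∂x - ∂f_1/∂y = ∂(3*x^2)/∂x - ∂(y*(y - 2))/∂y = 6*x - 2*y + 2
Assembling: d(omega) = (6*x - 2*y + 2) dx ∧ dy.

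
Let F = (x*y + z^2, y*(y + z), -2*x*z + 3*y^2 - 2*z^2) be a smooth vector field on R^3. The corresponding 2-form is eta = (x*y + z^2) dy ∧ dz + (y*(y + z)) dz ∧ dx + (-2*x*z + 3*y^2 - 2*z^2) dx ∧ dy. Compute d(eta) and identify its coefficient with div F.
d(eta) = (-2*x + 3*y - 3*z) dx ∧ dy ∧ dz; div F = -2*x + 3*y - 3*z

For a 2-form in R^3 of the form above, applying d gives a 3-form with coefficient ∂P/∂x + ∂Q/∂y + ∂R/∂z:
  ∂P/∂x = y
  ∂Q/∂y = 2*y + z
  ∂R/∂z = -2*x - 4*z
Sum = -2*x + 3*y - 3*z, which is exactly div F.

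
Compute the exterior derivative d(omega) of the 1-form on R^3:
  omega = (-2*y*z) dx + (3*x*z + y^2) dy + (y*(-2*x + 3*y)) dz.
d(omega) = (5*z) dx ∧ dy + (-5*x + 6*y) dy ∧ dz

For a 1-form omega = sum_i f_i dx_i, the exterior derivative is
  d(omega) = sum_{i < j} (∂f_j/∂x_i - ∂f_i/∂x_j) dx_i ∧ dx_j.
  coefficient of dx ∧ dy: ∂f_2/∂x - ∂f_1/∂y = ∂(3*x*z + y^2)/∂x - ∂(-2*y*z)/∂y = 5*z
  coefficient of dy ∧ dz: ∂f_3/∂y - ∂f_2/∂z = ∂(y*(-2*x + 3*y))/∂y - ∂(3*x*z + y^2)/∂z = -5*x + 6*y
Assembling: d(omega) = (5*z) dx ∧ dy + (-5*x + 6*y) dy ∧ dz.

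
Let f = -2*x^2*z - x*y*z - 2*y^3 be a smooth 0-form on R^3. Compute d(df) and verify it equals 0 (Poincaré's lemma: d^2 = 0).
d(df) = 0

Step 1: df = sum_i (∂f/∂x_i) dx_i = (z*(-4*x - y)) dx + (-x*z - 6*y^2) dy + (x*(-2*x - y)) dz.
Step 2: Apply d again. Using the 1-form formula, the coefficient of dx ∧ dy in d(df) is ∂^2 f/∂x ∂y - ∂^2 f/∂y ∂x = (-z) - (-z) = 0 (equality of mixed partials for smooth f).
Similarly for dx ∧ dz and dy ∧ dz — all coefficients vanish. So d(df) = 0.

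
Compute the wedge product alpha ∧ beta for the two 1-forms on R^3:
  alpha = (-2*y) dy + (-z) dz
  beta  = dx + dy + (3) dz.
alpha ∧ beta = (2*y) dx ∧ dy + (-6*y + z) dy ∧ dz + (z) dx ∧ dz

Distribute the wedge, using dx_i ∧ dx_j = -dx_j ∧ dx_i and dx_i ∧ dx_i = 0. For each pair (i, j) with i < j, the coefficient of dx_i ∧ dx_j in alpha ∧ beta is (alpha_i * beta_j - alpha_j * beta_i). Collecting: alpha ∧ beta = (2*y) dx ∧ dy + (-6*y + z) dy ∧ dz + (z) dx ∧ dz.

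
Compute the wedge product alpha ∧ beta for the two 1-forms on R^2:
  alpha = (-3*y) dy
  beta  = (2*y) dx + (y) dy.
alpha ∧ beta = (6*y^2) dx ∧ dy

Distribute the wedge, using dx_i ∧ dx_j = -dx_j ∧ dx_i and dx_i ∧ dx_i = 0. For each pair (i, j) with i < j, the coefficient of dx_i ∧ dx_j in alpha ∧ beta is (alpha_i * beta_j - alpha_j * beta_i). Collecting: alpha ∧ beta = (6*y^2) dx ∧ dy.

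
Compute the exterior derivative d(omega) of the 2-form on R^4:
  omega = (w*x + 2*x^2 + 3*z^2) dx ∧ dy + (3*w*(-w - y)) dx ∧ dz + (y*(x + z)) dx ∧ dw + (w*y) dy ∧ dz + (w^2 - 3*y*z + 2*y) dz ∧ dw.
d(omega) = (3*w + 6*z) dx ∧ dy ∧ dz + (-z) dx ∧ dy ∧ dw + (-6*w - 4*y) dx ∧ dz ∧ dw + (y - 3*z + 2) dy ∧ dz ∧ dw

For a 2-form omega = sum_{i<j} g_{ij} dx_i ∧ dx_j, the exterior derivative is
  d(omega) = sum_{i<j} d(g_{ij}) ∧ dx_i ∧ dx_j = sum_{i<j, k} (∂g_{ij}/∂x_k) dx_k ∧ dx_i ∧ dx_j.
Expand each term, using dx_k ∧ dx_i ∧ dx_j = sgn(permutation) dx_{(a)} ∧ dx_{(b)} ∧ dx_{(c)} with (a < b < c) sorted:
  d(w*x + 2*x^2 + 3*z^2) includes (∂/∂z)(w*x + 2*x^2 + 3*z^2) dz = (6*z) dz, which multiplied by dx ∧ dy gives (6*z) dx ∧ dy ∧ dz
  d(w*x + 2*x^2 + 3*z^2) includes (∂/∂w)(w*x + 2*x^2 + 3*z^2) dw = (x) dw, which multiplied by dx ∧ dy gives (x) dx ∧ dy ∧ dw
  d(3*w*(-w - y)) includes (∂/∂y)(3*w*(-w - y)) dy = (-3*w) dy, which multiplied by dx ∧ dz gives (3*w) dx ∧ dy ∧ dz
  d(3*w*(-w - y)) includes (∂/∂w)(3*w*(-w - y)) dw = (-6*w - 3*y) dw, which multiplied by dx ∧ dz gives (-6*w - 3*y) dx ∧ dz ∧ dw
  d(y*(x + z)) includes (∂/∂y)(y*(x + z)) dy = (x + z) dy, which multiplied by dx ∧ dw gives (-x - z) dx ∧ dy ∧ dw
  d(y*(x + z)) includes (∂/∂z)(y*(x + z)) dz = (y) dz, which multiplied by dx ∧ dw gives (-y) dx ∧ dz ∧ dw
  d(w*y) includes (∂/∂w)(w*y) dw = (y) dw, which multiplied by dy ∧ dz gives (y) dy ∧ dz ∧ dw
  d(w^2 - 3*y*z + 2*y) includes (∂/∂y)(w^2 - 3*y*z + 2*y) dy = (2 - 3*z) dy, which multiplied by dz ∧ dw gives (2 - 3*z) dy ∧ dz ∧ dw
Collecting like 3-forms: d(omega) = (3*w + 6*z) dx ∧ dy ∧ dz + (-z) dx ∧ dy ∧ dw + (-6*w - 4*y) dx ∧ dz ∧ dw + (y - 3*z + 2) dy ∧ dz ∧ dw.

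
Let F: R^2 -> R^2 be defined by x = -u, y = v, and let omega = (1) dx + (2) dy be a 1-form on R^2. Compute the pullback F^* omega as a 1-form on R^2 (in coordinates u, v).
F^* omega = (-1) du + (2) dv

Using F^*(f dg) = (f ∘ F) d(g ∘ F), substitute each coordinate x_i by F_i(u, v) in f_i, and replace dx_i by d F_i = (∂F_i/∂u) du + (∂F_i/∂v) dv.
  For the x component: f_1(F) = 1; d F_1 = (-1) du + (0) dv
  For the y component: f_2(F) = 2; d F_2 = (0) du + (1) dv
Combining and collecting du, dv coefficients:
  coeff of du: -1
  coeff of dv: 2
F^* omega = (-1) du + (2) dv.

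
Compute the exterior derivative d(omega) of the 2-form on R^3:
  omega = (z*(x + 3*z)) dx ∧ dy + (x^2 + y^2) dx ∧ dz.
d(omega) = (x - 2*y + 6*z) dx ∧ dy ∧ dz

For a 2-form omega = sum_{i<j} g_{ij} dx_i ∧ dx_j, the exterior derivative is
  d(omega) = sum_{i<j} d(g_{ij}) ∧ dx_i ∧ dx_j = sum_{i<j, k} (∂g_{ij}/∂x_k) dx_k ∧ dx_i ∧ dx_j.
Expand each term, using dx_k ∧ dx_i ∧ dx_j = sgn(permutation) dx_{(a)} ∧ dx_{(b)} ∧ dx_{(c)} with (a < b < c) sorted:
  d(z*(x + 3*z)) includes (∂/∂z)(z*(x + 3*z)) dz = (x + 6*z) dz, which multiplied by dx ∧ dy gives (x + 6*z) dx ∧ dy ∧ dz
  d(x^2 + y^2) includes (∂/∂y)(x^2 + y^2) dy = (2*y) dy, which multiplied by dx ∧ dz gives (-2*y) dx ∧ dy ∧ dz
Collecting like 3-forms: d(omega) = (x - 2*y + 6*z) dx ∧ dy ∧ dz.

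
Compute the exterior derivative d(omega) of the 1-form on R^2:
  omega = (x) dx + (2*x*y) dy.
d(omega) = (2*y) dx ∧ dy

For a 1-form omega = sum_i f_i dx_i, the exterior derivative is
  d(omega) = sum_{i < j} (∂f_j/∂x_i - ∂f_i/∂x_j) dx_i ∧ dx_j.
  coefficient of dx ∧ dy: ∂f_2/∂x - ∂f_1/∂y = ∂(2*x*y)/∂x - ∂(x)/∂y = 2*y
Assembling: d(omega) = (2*y) dx ∧ dy.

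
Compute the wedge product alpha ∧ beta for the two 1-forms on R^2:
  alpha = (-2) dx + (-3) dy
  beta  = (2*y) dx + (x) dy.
alpha ∧ beta = (-2*x + 6*y) dx ∧ dy

Distribute the wedge, using dx_i ∧ dx_j = -dx_j ∧ dx_i and dx_i ∧ dx_i = 0. For each pair (i, j) with i < j, the coefficient of dx_i ∧ dx_j in alpha ∧ beta is (alpha_i * beta_j - alpha_j * beta_i). Collecting: alpha ∧ beta = (-2*x + 6*y) dx ∧ dy.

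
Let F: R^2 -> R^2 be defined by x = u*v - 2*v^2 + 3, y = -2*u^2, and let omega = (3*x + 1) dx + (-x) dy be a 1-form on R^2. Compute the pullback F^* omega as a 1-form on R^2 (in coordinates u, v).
F^* omega = (4*u^2*v - 5*u*v^2 + 12*u - 6*v^3 + 10*v) du + (3*u^2*v - 18*u*v^2 + 10*u + 24*v^3 - 40*v) dv

Using F^*(f dg) = (f ∘ F) d(g ∘ F), substitute each coordinate x_i by F_i(u, v) in f_i, and replace dx_i by d F_i = (∂F_i/∂u) du + (∂F_i/∂v) dv.
  For the x component: f_1(F) = 3*u*v - 6*v^2 + 10; d F_1 = (v) du + (u - 4*v) dv
  For the y component: f_2(F) = -u*v + 2*v^2 - 3; d F_2 = (-4*u) du + (0) dv
Combining and collecting du, dv coefficients:
  coeff of du: 4*u^2*v - 5*u*v^2 + 12*u - 6*v^3 + 10*v
  coeff of dv: 3*u^2*v - 18*u*v^2 + 10*u + 24*v^3 - 40*v
F^* omega = (4*u^2*v - 5*u*v^2 + 12*u - 6*v^3 + 10*v) du + (3*u^2*v - 18*u*v^2 + 10*u + 24*v^3 - 40*v) dv.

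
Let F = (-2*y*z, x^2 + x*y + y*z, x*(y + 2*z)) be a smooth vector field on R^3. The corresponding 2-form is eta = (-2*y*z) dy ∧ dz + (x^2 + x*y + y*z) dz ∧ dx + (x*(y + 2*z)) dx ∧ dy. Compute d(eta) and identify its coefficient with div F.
d(eta) = (3*x + z) dx ∧ dy ∧ dz; div F = 3*x + z

For a 2-form in R^3 of the form above, applying d gives a 3-form with coefficient ∂P/∂x + ∂Q/∂y + ∂R/∂z:
  ∂P/∂x = 0
  ∂Q/∂y = x + z
  ∂R/∂z = 2*x
Sum = 3*x + z, which is exactly div F.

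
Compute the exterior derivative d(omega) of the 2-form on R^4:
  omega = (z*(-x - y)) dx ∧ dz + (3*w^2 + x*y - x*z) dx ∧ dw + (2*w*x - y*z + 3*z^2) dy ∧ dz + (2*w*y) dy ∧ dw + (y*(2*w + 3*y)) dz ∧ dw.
d(omega) = (2*w + z) dx ∧ dy ∧ dz + (-x) dx ∧ dy ∧ dw + (x) dx ∧ dz ∧ dw + (2*w + 2*x + 6*y) dy ∧ dz ∧ dw

For a 2-form omega = sum_{i<j} g_{ij} dx_i ∧ dx_j, the exterior derivative is
  d(omega) = sum_{i<j} d(g_{ij}) ∧ dx_i ∧ dx_j = sum_{i<j, k} (∂g_{ij}/∂x_k) dx_k ∧ dx_i ∧ dx_j.
Expand each term, using dx_k ∧ dx_i ∧ dx_j = sgn(permutation) dx_{(a)} ∧ dx_{(b)} ∧ dx_{(c)} with (a < b < c) sorted:
  d(z*(-x - y)) includes (∂/∂y)(z*(-x - y)) dy = (-z) dy, which multiplied by dx ∧ dz gives (z) dx ∧ dy ∧ dz
  d(3*w^2 + x*y - x*z) includes (∂/∂y)(3*w^2 + x*y - x*z) dy = (x) dy, which multiplied by dx ∧ dw gives (-x) dx ∧ dy ∧ dw
  d(3*w^2 + x*y - x*z) includes (∂/∂z)(3*w^2 + x*y - x*z) dz = (-x) dz, which multiplied by dx ∧ dw gives (x) dx ∧ dz ∧ dw
  d(2*w*x - y*z + 3*z^2) includes (∂/∂x)(2*w*x - y*z + 3*z^2) dx = (2*w) dx, which multiplied by dy ∧ dz gives (2*w) dx ∧ dy ∧ dz
  d(2*w*x - y*z + 3*z^2) includes (∂/∂w)(2*w*x - y*z + 3*z^2) dw = (2*x) dw, which multiplied by dy ∧ dz gives (2*x) dy ∧ dz ∧ dw
  d(y*(2*w + 3*y)) includes (∂/∂y)(y*(2*w + 3*y)) dy = (2*w + 6*y) dy, which multiplied by dz ∧ dw gives (2*w + 6*y) dy ∧ dz ∧ dw
Collecting like 3-forms: d(omega) = (2*w + z) dx ∧ dy ∧ dz + (-x) dx ∧ dy ∧ dw + (x) dx ∧ dz ∧ dw + (2*w + 2*x + 6*y) dy ∧ dz ∧ dw.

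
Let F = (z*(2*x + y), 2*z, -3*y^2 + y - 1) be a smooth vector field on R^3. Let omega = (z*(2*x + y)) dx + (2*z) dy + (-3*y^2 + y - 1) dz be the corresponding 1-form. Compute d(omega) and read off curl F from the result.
d(omega) = (-6*y - 1) dy ∧ dz + (2*x + y) dz ∧ dx + (-z) dx ∧ dy; curl F = (-6*y - 1, 2*x + y, -z)

d omega = sum_{i<j} (∂f_j/∂x_i - ∂f_i/∂x_j) dx_i ∧ dx_j. Under the identification (dy ∧ dz, dz ∧ dx, dx ∧ dy) ↔ (e_x, e_y, e_z), the coefficients are exactly the components of curl F. Compute:
  ∂R/∂y - ∂Q/∂z = (1 - 6*y) - (2) = -6*y - 1
  ∂P/∂z - ∂R/∂x = (2*x + y) - (0) = 2*x + y
  ∂Q/∂x - ∂P/∂y = (0) - (z) = -z.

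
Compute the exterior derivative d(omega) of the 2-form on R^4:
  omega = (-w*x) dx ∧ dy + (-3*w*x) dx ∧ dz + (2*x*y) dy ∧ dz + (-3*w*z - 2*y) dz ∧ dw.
d(omega) = (-x) dx ∧ dy ∧ dw + (-3*x) dx ∧ dz ∧ dw + (2*y) dx ∧ dy ∧ dz + (-2) dy ∧ dz ∧ dw

For a 2-form omega = sum_{i<j} g_{ij} dx_i ∧ dx_j, the exterior derivative is
  d(omega) = sum_{i<j} d(g_{ij}) ∧ dx_i ∧ dx_j = sum_{i<j, k} (∂g_{ij}/∂x_k) dx_k ∧ dx_i ∧ dx_j.
Expand each term, using dx_k ∧ dx_i ∧ dx_j = sgn(permutation) dx_{(a)} ∧ dx_{(b)} ∧ dx_{(c)} with (a < b < c) sorted:
  d(-w*x) includes (∂/∂w)(-w*x) dw = (-x) dw, which multiplied by dx ∧ dy gives (-x) dx ∧ dy ∧ dw
  d(-3*w*x) includes (∂/∂w)(-3*w*x) dw = (-3*x) dw, which multiplied by dx ∧ dz gives (-3*x) dx ∧ dz ∧ dw
  d(2*x*y) includes (∂/∂x)(2*x*y) dx = (2*y) dx, which multiplied by dy ∧ dz gives (2*y) dx ∧ dy ∧ dz
  d(-3*w*z - 2*y) includes (∂/∂y)(-3*w*z - 2*y) dy = (-2) dy, which multiplied by dz ∧ dw gives (-2) dy ∧ dz ∧ dw
Collecting like 3-forms: d(omega) = (-x) dx ∧ dy ∧ dw + (-3*x) dx ∧ dz ∧ dw + (2*y) dx ∧ dy ∧ dz + (-2) dy ∧ dz ∧ dw.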